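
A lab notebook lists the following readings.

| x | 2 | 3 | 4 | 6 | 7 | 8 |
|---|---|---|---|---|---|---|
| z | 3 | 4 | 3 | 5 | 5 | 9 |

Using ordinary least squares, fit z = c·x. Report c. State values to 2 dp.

c = 0.94

Sums needed: Σx·x = 178.
For Mᵀz: Σx·z = 167.
MᵀM·[c]ᵀ = Mᵀz becomes [[178]]·[c]ᵀ = [167]ᵀ.
Hence c = 167 / 178 ≈ 0.938202.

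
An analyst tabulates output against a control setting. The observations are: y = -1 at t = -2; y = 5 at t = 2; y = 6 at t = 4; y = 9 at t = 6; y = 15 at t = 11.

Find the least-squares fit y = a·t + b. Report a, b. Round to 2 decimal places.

The normal system MᵀM·[a, b]ᵀ = Mᵀy is [[181, 21]; [21, 5]]·[a, b]ᵀ = [255, 34]ᵀ.
Eliminating b: 5·(row 1) − 21·(row 2) gives 464·a = 5·255 − 21·34 = 561, so a = 561/464.
Then b = (34 − 21·(561/464))/5 = 799/464.

a = 1.21, b = 1.72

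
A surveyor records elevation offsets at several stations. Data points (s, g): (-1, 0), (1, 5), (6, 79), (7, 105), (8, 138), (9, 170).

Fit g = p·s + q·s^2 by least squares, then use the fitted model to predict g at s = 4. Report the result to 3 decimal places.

Sums needed: Σs·s = 232, Σs·s^2 = 1800, Σs^2·s^2 = 14356.
Right-hand side: Σs·g = 3848, Σs^2·g = 30596.
Determinant 232·14356 − 1800² = 90592.
p = (3848·14356 − 1800·30596)/90592 = 5284/2831; q = (232·30596 − 1800·3848)/90592 = 5371/2831.
At s = 4: ĝ = (5284/2831)·(4) + (5371/2831)·(16) = 107072/2831.

ĝ = 37.821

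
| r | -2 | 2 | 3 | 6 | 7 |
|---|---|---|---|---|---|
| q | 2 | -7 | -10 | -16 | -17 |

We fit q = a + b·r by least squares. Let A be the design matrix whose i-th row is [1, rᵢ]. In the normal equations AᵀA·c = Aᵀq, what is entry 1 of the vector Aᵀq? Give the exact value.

Entry 1 ↔ basis 1, so (Aᵀq)_{1} = Σᵢ qᵢ = (1)·(2) + (1)·(-7) + (1)·(-10) + (1)·(-16) + (1)·(-17) = -48.

-48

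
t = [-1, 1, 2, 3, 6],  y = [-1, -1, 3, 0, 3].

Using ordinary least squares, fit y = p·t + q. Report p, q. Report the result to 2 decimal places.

p = 0.57, q = -0.45

Compute the Gram sums: Σt·t = 51, Σt = 11, Σ1 = 5.
And Σt·y = 24, Σy = 4.
So MᵀM·[p, q]ᵀ = Mᵀy: [[51, 11]; [11, 5]]·[p, q]ᵀ = [24, 4]ᵀ.
Eliminating q: 5·(row 1) − 11·(row 2) gives 134·p = 5·24 − 11·4 = 76, so p = 38/67.
Then q = (4 − 11·(38/67))/5 = -30/67.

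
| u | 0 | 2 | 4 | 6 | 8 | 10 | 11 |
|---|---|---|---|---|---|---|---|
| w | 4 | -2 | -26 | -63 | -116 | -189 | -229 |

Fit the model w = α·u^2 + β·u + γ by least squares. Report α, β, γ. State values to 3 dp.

α = -2.005, β = 0.871, γ = 3.877

With design matrix A, AᵀA = [[30305, 3131, 341]; [3131, 341, 41]; [341, 41, 7]] and Aᵀw = [-56725, -5823, -621]ᵀ.
Row-reducing yields α = -336103/167601, β = 145918/167601, γ = 216584/55867.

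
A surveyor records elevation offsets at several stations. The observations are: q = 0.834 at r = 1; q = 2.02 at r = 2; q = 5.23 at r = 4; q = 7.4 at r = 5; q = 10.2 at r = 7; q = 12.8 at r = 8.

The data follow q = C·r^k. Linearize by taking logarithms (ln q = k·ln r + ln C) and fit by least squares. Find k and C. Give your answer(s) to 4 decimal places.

k = 1.3149, C = 0.8333

Taking logs, ln q = k·ln r + ln C, so regress ln q on ln r.
AᵀA = [[13.1032, 7.7142]; [7.7142, 6]], rhs = [15.8227, 9.0493]ᵀ  (here Σln r = 7.7142, Σ(ln r)² = 13.1032, Σln q = 9.0493, Σln r·ln q = 15.8227).
Solving (det = 19.1098): k = 1.31491, ln C = -0.18237, so C = exp(-0.18237) = 0.83329.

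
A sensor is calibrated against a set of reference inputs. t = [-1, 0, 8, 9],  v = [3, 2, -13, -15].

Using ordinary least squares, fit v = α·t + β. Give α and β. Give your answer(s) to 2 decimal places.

Forming AᵀA = [[146, 16]; [16, 4]] and Aᵀv = [-242, -23]ᵀ gives AᵀA·[α, β]ᵀ = Aᵀv.
Eliminating β: 4·(row 1) − 16·(row 2) gives 328·α = 4·(-242) − 16·(-23) = -600, so α = -75/41.
Then β = ((-23) − 16·(-75/41))/4 = 257/164.

α = -1.83, β = 1.57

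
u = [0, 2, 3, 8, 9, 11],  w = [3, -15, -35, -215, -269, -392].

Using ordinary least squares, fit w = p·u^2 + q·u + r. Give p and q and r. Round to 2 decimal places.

p = -2.90, q = -4.11, r = 3.64

Setting ∂/∂p … = 0 gives: 25395·p + 2607·q + 279·r = -83356;  2607·p + 279·q + 33·r = -8588;  279·p + 33·q + 6·r = -923.
(Σu^2·u^2 = 25395, Σu^2·u = 2607, Σu^2 = 279, Σu·u = 279, Σu = 33, Σ1 = 6, Σu^2·w = -83356, Σu·w = -8588, Σw = -923.)
Row-reducing yields p = -905/312, q = -493/120, r = 947/260.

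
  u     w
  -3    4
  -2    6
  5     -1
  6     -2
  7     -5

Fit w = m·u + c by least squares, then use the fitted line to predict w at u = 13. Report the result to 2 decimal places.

ŵ = -9.07

Normal-equation sums: Σu·u = 123, Σu = 13, Σ1 = 5.
And Σu·w = -76, Σw = 2.
So XᵀX·[m, c]ᵀ = Xᵀw: [[123, 13]; [13, 5]]·[m, c]ᵀ = [-76, 2]ᵀ.
Eliminating c: 5·(row 1) − 13·(row 2) gives 446·m = 5·(-76) − 13·2 = -406, so m = -203/223.
Then c = (2 − 13·(-203/223))/5 = 617/223.
At u = 13: ŵ = (-203/223)·(13) + (617/223)·(1) = -2022/223.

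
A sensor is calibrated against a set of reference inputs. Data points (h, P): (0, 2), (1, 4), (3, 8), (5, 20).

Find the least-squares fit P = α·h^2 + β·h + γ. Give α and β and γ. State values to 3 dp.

Compute the Gram sums: Σh^2·h^2 = 707, Σh^2·h = 153, Σh^2 = 35, Σh·h = 35, Σh = 9, Σ1 = 4.
And Σh^2·P = 576, Σh·P = 128, ΣP = 34.
Row-reducing yields α = 142/199, β = -20/199, γ = 494/199.

α = 0.714, β = -0.101, γ = 2.482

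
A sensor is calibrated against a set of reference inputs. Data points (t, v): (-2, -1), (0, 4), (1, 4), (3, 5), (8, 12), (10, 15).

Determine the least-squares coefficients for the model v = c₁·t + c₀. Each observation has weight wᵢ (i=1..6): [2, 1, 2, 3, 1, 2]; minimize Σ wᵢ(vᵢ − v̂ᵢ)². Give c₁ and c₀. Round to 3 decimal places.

c₁ = 1.265, c₀ = 2.067

AᵀWA·[c₁, c₀]ᵀ = AᵀWv reads: 301·c₁ + 35·c₀ = 453;  35·c₁ + 11·c₀ = 67.
Determinant 301·11 − 35² = 2086.
c₁ = (453·11 − 35·67)/2086 = 1319/1043; c₀ = (301·67 − 35·453)/2086 = 308/149.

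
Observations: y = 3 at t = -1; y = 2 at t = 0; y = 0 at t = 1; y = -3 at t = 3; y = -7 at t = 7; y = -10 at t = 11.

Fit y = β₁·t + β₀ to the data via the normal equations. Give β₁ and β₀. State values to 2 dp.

AᵀA·[β₁, β₀]ᵀ = Aᵀy reads: 181·β₁ + 21·β₀ = -171;  21·β₁ + 6·β₀ = -15.
(Σt·t = 181, Σt = 21, Σ1 = 6, Σt·y = -171, Σy = -15.)
det = 181·6 − 21² = 645.
β₁ = ((-171)·6 − 21·(-15))/645 = -237/215; β₀ = (181·(-15) − 21·(-171))/645 = 292/215.

β₁ = -1.10, β₀ = 1.36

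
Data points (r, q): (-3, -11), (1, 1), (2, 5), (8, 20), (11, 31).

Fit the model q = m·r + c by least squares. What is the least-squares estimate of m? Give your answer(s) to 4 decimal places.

Compute the Gram sums: Σr·r = 199, Σr = 19, Σ1 = 5.
For Xᵀq: Σr·q = 545, Σq = 46.
XᵀX·[m, c]ᵀ = Xᵀq becomes [[199, 19]; [19, 5]]·[m, c]ᵀ = [545, 46]ᵀ.
Eliminating c: 5·(row 1) − 19·(row 2) gives 634·m = 5·545 − 19·46 = 1851, so m = 1851/634.
Then c = (46 − 19·(1851/634))/5 = -1201/634.

m = 2.9196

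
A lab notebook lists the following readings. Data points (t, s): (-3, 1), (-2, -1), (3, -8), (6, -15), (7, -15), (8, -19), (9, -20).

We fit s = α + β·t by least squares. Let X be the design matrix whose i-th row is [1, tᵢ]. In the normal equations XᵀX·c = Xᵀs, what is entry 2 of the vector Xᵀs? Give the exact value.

Entry 2 ↔ basis t, so (Xᵀs)_{2} = Σᵢ (t)·sᵢ = (-3)·(1) + (-2)·(-1) + (3)·(-8) + (6)·(-15) + (7)·(-15) + (8)·(-19) + (9)·(-20) = -552.

-552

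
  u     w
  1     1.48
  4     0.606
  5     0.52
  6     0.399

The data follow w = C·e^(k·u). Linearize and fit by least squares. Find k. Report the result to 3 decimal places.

k = -0.262

Let Y = ln w. Fitting Y = k·u + ln C by least squares:
XᵀX = [[78.0000, 16.0000]; [16.0000, 4]], rhs = [-10.3939, -1.6816]ᵀ  (here Σu = 16.0000, Σ(u)² = 78.0000, Σln w = -1.6816, Σu·ln w = -10.3939).
Slope k = (n·Σu·ln w − Σu·Σln w)/(n·Σ(u)² − (Σu)²) = (4·-10.3939 − 16.0000·-1.6816)/56.0000 = -0.26197; ln C = (Σln w − k·Σu)/n = 0.62751.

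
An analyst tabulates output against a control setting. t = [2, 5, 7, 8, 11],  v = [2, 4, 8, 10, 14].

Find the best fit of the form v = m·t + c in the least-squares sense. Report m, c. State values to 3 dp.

Normal-equation sums: Σt·t = 263, Σt = 33, Σ1 = 5.
For Xᵀv: Σt·v = 314, Σv = 38.
XᵀX·[m, c]ᵀ = Xᵀv becomes [[263, 33]; [33, 5]]·[m, c]ᵀ = [314, 38]ᵀ.
Determinant 263·5 − 33² = 226.
m = (314·5 − 33·38)/226 = 158/113; c = (263·38 − 33·314)/226 = -184/113.

m = 1.398, c = -1.628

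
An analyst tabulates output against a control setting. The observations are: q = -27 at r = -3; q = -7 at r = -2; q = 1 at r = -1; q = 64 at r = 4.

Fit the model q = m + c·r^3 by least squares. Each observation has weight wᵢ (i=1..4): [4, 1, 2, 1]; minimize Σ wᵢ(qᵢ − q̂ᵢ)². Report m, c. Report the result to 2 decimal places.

With design matrix X, XᵀWX = [[8, -54]; [-54, 7078]] and XᵀWq = [-49, 7066]ᵀ.
det = 8·7078 − (-54)² = 53708.
m = ((-49)·7078 − (-54)·7066)/53708 = 599/926; c = (8·7066 − (-54)·(-49))/53708 = 929/926.

m = 0.65, c = 1.00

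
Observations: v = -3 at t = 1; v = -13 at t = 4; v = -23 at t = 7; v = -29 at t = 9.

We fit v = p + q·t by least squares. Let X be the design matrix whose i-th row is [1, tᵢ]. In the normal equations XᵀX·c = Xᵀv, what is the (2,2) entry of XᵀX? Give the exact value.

Row 2 ↔ basis t, column 2 ↔ basis t, so (XᵀX)_{2,2} = Σᵢ (t)·(t) = (1)·(1) + (4)·(4) + (7)·(7) + (9)·(9) = 147.

147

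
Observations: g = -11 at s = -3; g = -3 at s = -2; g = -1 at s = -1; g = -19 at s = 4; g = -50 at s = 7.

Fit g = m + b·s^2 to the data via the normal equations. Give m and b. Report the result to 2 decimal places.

m = -0.66, b = -1.02

XᵀX·[m, b]ᵀ = Xᵀg reads: 5·m + 79·b = -84;  79·m + 2755·b = -2866.
(Σ1 = 5, Σs^2 = 79, Σs^2·s^2 = 2755, Σg = -84, Σs^2·g = -2866.)
Δ = 5·2755 − 79² = 7534.
m = ((-84)·2755 − 79·(-2866))/7534 = -2503/3767; b = (5·(-2866) − 79·(-84))/7534 = -3847/3767.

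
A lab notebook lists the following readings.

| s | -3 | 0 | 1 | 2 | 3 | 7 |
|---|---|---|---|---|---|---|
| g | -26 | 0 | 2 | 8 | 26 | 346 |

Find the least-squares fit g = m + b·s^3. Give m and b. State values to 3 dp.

m = 0.225, b = 1.008

AᵀA·[m, b]ᵀ = Aᵀg reads: 6·m + 352·b = 356;  352·m + 119172·b = 120148.
(Σ1 = 6, Σs^3 = 352, Σs^3·s^3 = 119172, Σg = 356, Σs^3·g = 120148.)
Eliminating b: 119172·(row 1) − 352·(row 2) gives 591128·m = 119172·356 − 352·120148 = 133136, so m = 16642/73891.
Then b = (120148 − 352·(16642/73891))/119172 = 74447/73891.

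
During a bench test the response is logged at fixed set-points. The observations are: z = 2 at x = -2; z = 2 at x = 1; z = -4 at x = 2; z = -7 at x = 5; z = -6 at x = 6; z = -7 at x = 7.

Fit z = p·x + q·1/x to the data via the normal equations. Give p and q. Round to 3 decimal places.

The normal equations are: 119·p + 6·q = -130;  6·p + (70039/44100)·q = -22/5.
det = 119·(70039/44100) − 6² = 963863/6300.
p = ((-130)·(70039/44100) − 6·(-22/5))/(963863/6300) = -7940830/6747041; q = (119·(-22/5) − 6·(-130))/(963863/6300) = 1615320/963863.

p = -1.177, q = 1.676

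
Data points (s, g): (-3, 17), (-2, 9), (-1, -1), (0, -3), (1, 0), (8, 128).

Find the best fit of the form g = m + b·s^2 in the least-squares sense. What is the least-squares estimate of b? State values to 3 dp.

b = 2.030

Forming XᵀX = [[6, 79]; [79, 4195]] and Xᵀg = [150, 8380]ᵀ gives XᵀX·[m, b]ᵀ = Xᵀg.
Eliminating b: 4195·(row 1) − 79·(row 2) gives 18929·m = 4195·150 − 79·8380 = -32770, so m = -32770/18929.
Then b = (8380 − 79·(-32770/18929))/4195 = 38430/18929.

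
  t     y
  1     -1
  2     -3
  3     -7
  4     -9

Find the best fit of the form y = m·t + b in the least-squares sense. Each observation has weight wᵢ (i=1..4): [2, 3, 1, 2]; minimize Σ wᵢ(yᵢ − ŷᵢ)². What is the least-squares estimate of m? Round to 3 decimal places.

m = -2.785

Entries of XᵀWX: Σwᵢ·t·t = 55, Σwᵢ·t = 19, Σwᵢ·1 = 8.
And Σwᵢ·t·y = -113, Σwᵢ·y = -36.
Determinant 55·8 − 19² = 79.
m = ((-113)·8 − 19·(-36))/79 = -220/79; b = (55·(-36) − 19·(-113))/79 = 167/79.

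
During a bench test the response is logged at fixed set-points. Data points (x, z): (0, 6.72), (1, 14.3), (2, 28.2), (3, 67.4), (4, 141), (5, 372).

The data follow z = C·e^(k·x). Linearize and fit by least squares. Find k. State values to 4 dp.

k = 0.7945

With ln zᵢ as the transformed response and xᵢ as the regressor:
Σx = 15.0000, Σ(x)² = 55.0000, Σln z = 22.9830, Σx·ln z = 71.3603.
Equations: 55.0000·k + 15.0000·ln C = 71.3603;  15.0000·k + 6·ln C = 22.9830.
Solving (det = 105.0000): k = 0.79445, ln C = 1.84436.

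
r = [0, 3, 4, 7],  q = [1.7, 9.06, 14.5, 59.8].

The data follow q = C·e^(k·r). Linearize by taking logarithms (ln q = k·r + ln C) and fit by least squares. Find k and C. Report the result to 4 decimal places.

Let Y = ln q. Fitting Y = k·r + ln C by least squares:
AᵀA = [[74.0000, 14.0000]; [14.0000, 4]], rhs = [45.9452, 9.4997]ᵀ  (here Σr = 14.0000, Σ(r)² = 74.0000, Σln q = 9.4997, Σr·ln q = 45.9452).
Solving (det = 100.0000): k = 0.50786, ln C = 0.59741, so C = exp(0.59741) = 1.81740.

k = 0.5079, C = 1.8174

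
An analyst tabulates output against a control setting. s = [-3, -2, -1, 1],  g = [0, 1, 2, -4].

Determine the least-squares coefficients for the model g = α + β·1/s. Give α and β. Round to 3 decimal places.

α = -0.889, β = -3.067

With design matrix X, XᵀX = [[4, -5/6]; [-5/6, 85/36]] and Xᵀg = [-1, -13/2]ᵀ.
Eliminating β: (85/36)·(row 1) − (-5/6)·(row 2) gives (35/4)·α = (85/36)·(-1) − (-5/6)·(-13/2) = -70/9, so α = -8/9.
Then β = ((-13/2) − (-5/6)·(-8/9))/(85/36) = -46/15.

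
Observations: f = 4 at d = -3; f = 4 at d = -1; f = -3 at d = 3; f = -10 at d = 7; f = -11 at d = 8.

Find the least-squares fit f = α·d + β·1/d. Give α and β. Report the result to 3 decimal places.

α = -1.308, β = -2.063

Sums needed: Σd·d = 132, Σd·1/d = 5, Σ1/d·1/d = 35513/28224.
For Mᵀf: Σd·f = -183, Σ1/d·f = -1535/168.
Eliminating β: (35513/28224)·(row 1) − 5·(row 2) gives (331843/2352)·α = (35513/28224)·(-183) − 5·(-1535/168) = -578831/3136, so α = -1736493/1327372.
Then β = ((-1535/168) − 5·(-1736493/1327372))/(35513/28224) = -684600/331843.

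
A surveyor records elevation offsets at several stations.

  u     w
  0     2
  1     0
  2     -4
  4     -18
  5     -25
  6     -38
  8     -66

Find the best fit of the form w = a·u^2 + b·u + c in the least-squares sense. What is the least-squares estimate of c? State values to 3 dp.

Forming AᵀA = [[6290, 926, 146]; [926, 146, 26]; [146, 26, 7]] and Aᵀw = [-6521, -961, -149]ᵀ gives AᵀA·[a, b, c]ᵀ = Aᵀw.
Solving the 3×3 system (Gaussian elimination) gives a = -21565/23016, b = -22373/23016, c = 3581/1918.

c = 1.867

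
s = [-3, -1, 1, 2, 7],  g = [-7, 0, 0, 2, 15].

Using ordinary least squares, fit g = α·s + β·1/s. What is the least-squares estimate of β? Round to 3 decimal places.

Forming AᵀA = [[64, 5]; [5, 4201/1764]] and Aᵀg = [130, 115/21]ᵀ gives AᵀA·[α, β]ᵀ = Aᵀg.
Eliminating β: (4201/1764)·(row 1) − 5·(row 2) gives (56191/441)·α = (4201/1764)·130 − 5·(115/21) = 248915/882, so α = 248915/112382.
Then β = ((115/21) − 5·(248915/112382))/(4201/1764) = -132090/56191.

β = -2.351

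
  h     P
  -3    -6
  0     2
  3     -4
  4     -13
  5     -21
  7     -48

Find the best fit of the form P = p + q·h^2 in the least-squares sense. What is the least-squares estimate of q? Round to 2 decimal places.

Entries of MᵀM: Σ1 = 6, Σh^2 = 108, Σh^2·h^2 = 3444.
Moment sums: ΣP = -90, Σh^2·P = -3175.
MᵀM·[p, q]ᵀ = MᵀP becomes [[6, 108]; [108, 3444]]·[p, q]ᵀ = [-90, -3175]ᵀ.
det = 6·3444 − 108² = 9000.
p = ((-90)·3444 − 108·(-3175))/9000 = 183/50; q = (6·(-3175) − 108·(-90))/9000 = -311/300.

q = -1.04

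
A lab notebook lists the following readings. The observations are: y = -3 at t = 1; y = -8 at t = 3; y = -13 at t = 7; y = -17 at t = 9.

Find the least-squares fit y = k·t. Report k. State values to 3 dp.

k = -1.936

Entries of AᵀA: Σt·t = 140.
For Aᵀy: Σt·y = -271.
k = (-271)/140 = -1.93571.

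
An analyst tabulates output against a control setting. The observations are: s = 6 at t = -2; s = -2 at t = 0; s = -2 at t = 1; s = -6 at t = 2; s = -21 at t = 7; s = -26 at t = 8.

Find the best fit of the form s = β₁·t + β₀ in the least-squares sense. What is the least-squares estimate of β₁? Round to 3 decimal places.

Sums needed: Σt·t = 122, Σt = 16, Σ1 = 6.
Moment sums: Σt·s = -381, Σs = -51.
det = 122·6 − 16² = 476.
β₁ = ((-381)·6 − 16·(-51))/476 = -105/34; β₀ = (122·(-51) − 16·(-381))/476 = -9/34.

β₁ = -3.088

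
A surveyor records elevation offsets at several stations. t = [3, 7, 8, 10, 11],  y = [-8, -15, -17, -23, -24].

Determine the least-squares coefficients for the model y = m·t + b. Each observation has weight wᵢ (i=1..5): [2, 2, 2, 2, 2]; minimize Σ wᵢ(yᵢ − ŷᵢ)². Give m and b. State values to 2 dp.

m = -2.07, b = -1.24

With design matrix A, AᵀWA = [[686, 78]; [78, 10]] and AᵀWy = [-1518, -174]ᵀ.
Determinant 686·10 − 78² = 776.
m = ((-1518)·10 − 78·(-174))/776 = -201/97; b = (686·(-174) − 78·(-1518))/776 = -120/97.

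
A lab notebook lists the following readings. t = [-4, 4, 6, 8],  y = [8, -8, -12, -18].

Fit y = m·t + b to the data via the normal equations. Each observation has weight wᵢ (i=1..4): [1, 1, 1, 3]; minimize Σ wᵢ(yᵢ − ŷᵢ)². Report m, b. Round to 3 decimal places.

m = -2.164, b = -0.182

The normal equations are: 260·m + 30·b = -568;  30·m + 6·b = -66.
(Σwᵢ·t·t = 260, Σwᵢ·t = 30, Σwᵢ·1 = 6, Σwᵢ·t·y = -568, Σwᵢ·y = -66.)
Determinant 260·6 − 30² = 660.
m = ((-568)·6 − 30·(-66))/660 = -119/55; b = (260·(-66) − 30·(-568))/660 = -2/11.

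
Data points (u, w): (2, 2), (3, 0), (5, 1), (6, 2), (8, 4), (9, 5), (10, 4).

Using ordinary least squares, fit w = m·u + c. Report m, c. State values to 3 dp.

From the data, Σu·u = 319, Σu = 43, Σ1 = 7.
Right-hand side: Σu·w = 138, Σw = 18.
Normal equations: [[319, 43]; [43, 7]]·[m, c]ᵀ = [138, 18]ᵀ.
Δ = 319·7 − 43² = 384.
m = (138·7 − 43·18)/384 = 1/2; c = (319·18 − 43·138)/384 = -1/2.

m = 0.500, c = -0.500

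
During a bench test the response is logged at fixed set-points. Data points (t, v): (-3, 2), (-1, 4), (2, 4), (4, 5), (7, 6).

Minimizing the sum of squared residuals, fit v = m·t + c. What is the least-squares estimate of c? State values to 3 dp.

Setting ∂/∂m … = 0 gives: 79·m + 9·c = 60;  9·m + 5·c = 21.
Δ = 79·5 − 9² = 314.
m = (60·5 − 9·21)/314 = 111/314; c = (79·21 − 9·60)/314 = 1119/314.

c = 3.564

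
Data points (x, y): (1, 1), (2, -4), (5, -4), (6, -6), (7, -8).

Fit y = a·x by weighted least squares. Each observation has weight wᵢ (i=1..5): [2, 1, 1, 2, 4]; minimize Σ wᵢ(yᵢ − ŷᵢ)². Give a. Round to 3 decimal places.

MᵀWM·[a]ᵀ = MᵀWy reads: 299·a = -322.
(Σwᵢ·x·x = 299, Σwᵢ·x·y = -322.)
Hence a = -322 / 299 ≈ -1.07692.

a = -1.077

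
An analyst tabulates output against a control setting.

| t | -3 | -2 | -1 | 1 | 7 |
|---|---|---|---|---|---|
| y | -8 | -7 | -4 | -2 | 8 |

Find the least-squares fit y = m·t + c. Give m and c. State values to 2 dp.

m = 1.60, c = -3.24

From the data, Σt·t = 64, Σt = 2, Σ1 = 5.
Right-hand side: Σt·y = 96, Σy = -13.
det = 64·5 − 2² = 316.
m = (96·5 − 2·(-13))/316 = 253/158; c = (64·(-13) − 2·96)/316 = -256/79.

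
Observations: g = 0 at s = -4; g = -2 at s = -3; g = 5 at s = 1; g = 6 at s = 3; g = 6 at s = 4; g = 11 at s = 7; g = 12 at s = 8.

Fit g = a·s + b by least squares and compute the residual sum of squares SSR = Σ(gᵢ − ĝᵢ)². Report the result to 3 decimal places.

SSR = 7.780

With design matrix A, AᵀA = [[164, 16]; [16, 7]] and Aᵀg = [226, 38]ᵀ.
det = 164·7 − 16² = 892.
a = (226·7 − 16·38)/892 = 487/446; b = (164·38 − 16·226)/892 = 654/223.
Residuals: 320/223, -739/446, 435/446, -93/446, -290/223, 189/446, 74/223; SSR = 1735/223.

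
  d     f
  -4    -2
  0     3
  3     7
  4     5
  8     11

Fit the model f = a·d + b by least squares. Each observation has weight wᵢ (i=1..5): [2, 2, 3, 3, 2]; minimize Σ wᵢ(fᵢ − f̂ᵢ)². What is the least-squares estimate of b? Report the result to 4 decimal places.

b = 2.5088

Sums needed: Σwᵢ·d·d = 235, Σwᵢ·d = 29, Σwᵢ·1 = 12.
And Σwᵢ·d·f = 315, Σwᵢ·f = 60.
det = 235·12 − 29² = 1979.
a = (315·12 − 29·60)/1979 = 2040/1979; b = (235·60 − 29·315)/1979 = 4965/1979.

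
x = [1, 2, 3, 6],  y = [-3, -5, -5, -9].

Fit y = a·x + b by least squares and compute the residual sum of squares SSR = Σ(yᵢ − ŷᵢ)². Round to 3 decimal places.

SSR = 0.714

The normal equations are: 50·a + 12·b = -82;  12·a + 4·b = -22.
Eliminating b: 4·(row 1) − 12·(row 2) gives 56·a = 4·(-82) − 12·(-22) = -64, so a = -8/7.
Then b = ((-22) − 12·(-8/7))/4 = -29/14.
Residuals: 3/14, -9/14, 1/2, -1/14; SSR = 5/7.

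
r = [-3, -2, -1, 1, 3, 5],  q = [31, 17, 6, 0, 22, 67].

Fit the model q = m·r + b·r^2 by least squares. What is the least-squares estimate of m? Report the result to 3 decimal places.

From the data, Σr·r = 49, Σr·r^2 = 117, Σr^2·r^2 = 805.
For Mᵀq: Σr·q = 268, Σr^2·q = 2226.
So MᵀM·[m, b]ᵀ = Mᵀq: [[49, 117]; [117, 805]]·[m, b]ᵀ = [268, 2226]ᵀ.
Δ = 49·805 − 117² = 25756.
m = (268·805 − 117·2226)/25756 = -22351/12878; b = (49·2226 − 117·268)/25756 = 38859/12878.

m = -1.736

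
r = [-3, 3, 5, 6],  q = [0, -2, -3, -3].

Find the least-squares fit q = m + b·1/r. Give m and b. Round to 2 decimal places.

m = -1.63, b = -4.03

Sums needed: Σ1 = 4, Σ1/r = 11/30, Σ1/r·1/r = 29/100.
Moment sums: Σq = -8, Σ1/r·q = -53/30.
det = 4·(29/100) − (11/30)² = 923/900.
m = ((-8)·(29/100) − (11/30)·(-53/30))/(923/900) = -1505/923; b = (4·(-53/30) − (11/30)·(-8))/(923/900) = -3720/923.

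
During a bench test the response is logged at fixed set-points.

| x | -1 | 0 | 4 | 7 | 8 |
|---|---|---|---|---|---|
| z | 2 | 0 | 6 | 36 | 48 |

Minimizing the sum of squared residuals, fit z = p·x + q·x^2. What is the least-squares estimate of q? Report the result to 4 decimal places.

q = 1.0589

From the data, Σx·x = 130, Σx·x^2 = 918, Σx^2·x^2 = 6754.
Moment sums: Σx·z = 658, Σx^2·z = 4934.
Eliminating q: 6754·(row 1) − 918·(row 2) gives 35296·p = 6754·658 − 918·4934 = -85280, so p = -2665/1103.
Then q = (4934 − 918·(-2665/1103))/6754 = 1168/1103.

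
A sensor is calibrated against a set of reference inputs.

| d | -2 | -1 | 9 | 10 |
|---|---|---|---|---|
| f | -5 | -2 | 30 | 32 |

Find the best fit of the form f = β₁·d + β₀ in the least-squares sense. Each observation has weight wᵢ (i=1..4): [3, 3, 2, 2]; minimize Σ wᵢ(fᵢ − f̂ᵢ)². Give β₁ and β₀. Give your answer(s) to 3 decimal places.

The normal equations are: 377·β₁ + 29·β₀ = 1216;  29·β₁ + 10·β₀ = 103.
Eliminating β₀: 10·(row 1) − 29·(row 2) gives 2929·β₁ = 10·1216 − 29·103 = 9173, so β₁ = 9173/2929.
Then β₀ = (103 − 29·(9173/2929))/10 = 123/101.

β₁ = 3.132, β₀ = 1.218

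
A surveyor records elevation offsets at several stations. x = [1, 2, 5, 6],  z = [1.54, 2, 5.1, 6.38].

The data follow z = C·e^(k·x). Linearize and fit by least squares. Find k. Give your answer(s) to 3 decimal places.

Linearized form: ln z = k·x + ln C. From the 4 transformed points,
Over the data: Σx = 14.0000, Σ(x)² = 66.0000, Σln z = 4.6073, Σx·ln z = 21.0833.
Normal system: [[66.0000, 14.0000]; [14.0000, 4]]·[k, ln C]ᵀ = [21.0833, 4.6073]ᵀ.
Δ = 66.0000·4 − (14.0000)² = 68.0000; k = (21.0833·4 − 14.0000·4.6073)/68.0000 = 0.29162, ln C = (66.0000·4.6073 − 14.0000·21.0833)/68.0000 = 0.13115.

k = 0.292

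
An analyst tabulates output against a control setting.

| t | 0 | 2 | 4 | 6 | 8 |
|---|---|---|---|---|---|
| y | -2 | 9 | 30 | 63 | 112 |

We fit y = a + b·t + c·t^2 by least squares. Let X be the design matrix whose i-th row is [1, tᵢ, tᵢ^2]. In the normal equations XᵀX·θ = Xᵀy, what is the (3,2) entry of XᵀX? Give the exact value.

800

Row 3 ↔ basis t^2, column 2 ↔ basis t, so (XᵀX)_{3,2} = Σᵢ (t^2)·(t) = (0)·(0) + (4)·(2) + (16)·(4) + (36)·(6) + (64)·(8) = 800.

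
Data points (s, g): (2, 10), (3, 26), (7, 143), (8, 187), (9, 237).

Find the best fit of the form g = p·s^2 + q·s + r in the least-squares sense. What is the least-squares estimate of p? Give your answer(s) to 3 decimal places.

p = 2.884

XᵀX·[p, q, r]ᵀ = Xᵀg reads: 13155·p + 1619·q + 207·r = 38446;  1619·p + 207·q + 29·r = 4728;  207·p + 29·q + 5·r = 603.
Inverting the 3×3 Gram matrix, [p, q, r]ᵀ = [20527/7118, 4405/7118, -8468/3559]ᵀ.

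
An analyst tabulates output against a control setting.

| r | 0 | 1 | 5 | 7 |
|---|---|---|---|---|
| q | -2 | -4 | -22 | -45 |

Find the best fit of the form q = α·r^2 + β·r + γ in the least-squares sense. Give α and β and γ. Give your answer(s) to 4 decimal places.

α = -0.9987, β = 1.0141, γ = -2.8198

Forming AᵀA = [[3027, 469, 75]; [469, 75, 13]; [75, 13, 4]] and Aᵀq = [-2759, -429, -73]ᵀ gives AᵀA·[α, β, γ]ᵀ = Aᵀq.
Inverting the 3×3 Gram matrix, [α, β, γ]ᵀ = [-2339/2342, 2375/2342, -3302/1171]ᵀ.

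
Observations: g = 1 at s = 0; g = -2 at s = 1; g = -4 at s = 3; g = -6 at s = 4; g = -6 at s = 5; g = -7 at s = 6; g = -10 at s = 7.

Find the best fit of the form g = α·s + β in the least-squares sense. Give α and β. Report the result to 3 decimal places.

α = -1.362, β = 0.203

Compute the Gram sums: Σs·s = 136, Σs = 26, Σ1 = 7.
Moment sums: Σs·g = -180, Σg = -34.
Normal equations: [[136, 26]; [26, 7]]·[α, β]ᵀ = [-180, -34]ᵀ.
det = 136·7 − 26² = 276.
α = ((-180)·7 − 26·(-34))/276 = -94/69; β = (136·(-34) − 26·(-180))/276 = 14/69.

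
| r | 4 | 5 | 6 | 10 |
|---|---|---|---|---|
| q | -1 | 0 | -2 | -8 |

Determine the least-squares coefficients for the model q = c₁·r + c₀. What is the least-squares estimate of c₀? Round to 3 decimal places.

c₀ = 5.458

From the data, Σr·r = 177, Σr = 25, Σ1 = 4.
Right-hand side: Σr·q = -96, Σq = -11.
AᵀA·[c₁, c₀]ᵀ = Aᵀq becomes [[177, 25]; [25, 4]]·[c₁, c₀]ᵀ = [-96, -11]ᵀ.
Eliminating c₀: 4·(row 1) − 25·(row 2) gives 83·c₁ = 4·(-96) − 25·(-11) = -109, so c₁ = -109/83.
Then c₀ = ((-11) − 25·(-109/83))/4 = 453/83.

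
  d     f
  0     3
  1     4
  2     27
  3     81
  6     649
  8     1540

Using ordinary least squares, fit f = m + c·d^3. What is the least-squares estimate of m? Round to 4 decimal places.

m = 1.5436

Sums needed: Σ1 = 6, Σd^3 = 764, Σd^3·d^3 = 309594.
For Mᵀf: Σf = 2304, Σd^3·f = 931071.
MᵀM·[m, c]ᵀ = Mᵀf becomes [[6, 764]; [764, 309594]]·[m, c]ᵀ = [2304, 931071]ᵀ.
Δ = 6·309594 − 764² = 1273868.
m = (2304·309594 − 764·931071)/1273868 = 491583/318467; c = (6·931071 − 764·2304)/1273868 = 1913085/636934.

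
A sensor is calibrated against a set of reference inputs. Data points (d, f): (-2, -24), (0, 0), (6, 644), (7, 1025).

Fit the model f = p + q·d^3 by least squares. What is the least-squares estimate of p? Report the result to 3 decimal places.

p = -0.234

Sums needed: Σ1 = 4, Σd^3 = 551, Σd^3·d^3 = 164369.
For Aᵀf: Σf = 1645, Σd^3·f = 490871.
So AᵀA·[p, q]ᵀ = Aᵀf: [[4, 551]; [551, 164369]]·[p, q]ᵀ = [1645, 490871]ᵀ.
Determinant 4·164369 − 551² = 353875.
p = (1645·164369 − 551·490871)/353875 = -4364/18625; q = (4·490871 − 551·1645)/353875 = 1057089/353875.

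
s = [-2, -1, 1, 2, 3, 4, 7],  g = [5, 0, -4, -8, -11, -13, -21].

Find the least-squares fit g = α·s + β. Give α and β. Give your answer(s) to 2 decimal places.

Compute the Gram sums: Σs·s = 84, Σs = 14, Σ1 = 7.
For Aᵀg: Σs·g = -262, Σg = -52.
So AᵀA·[α, β]ᵀ = Aᵀg: [[84, 14]; [14, 7]]·[α, β]ᵀ = [-262, -52]ᵀ.
Δ = 84·7 − 14² = 392.
α = ((-262)·7 − 14·(-52))/392 = -79/28; β = (84·(-52) − 14·(-262))/392 = -25/14.

α = -2.82, β = -1.79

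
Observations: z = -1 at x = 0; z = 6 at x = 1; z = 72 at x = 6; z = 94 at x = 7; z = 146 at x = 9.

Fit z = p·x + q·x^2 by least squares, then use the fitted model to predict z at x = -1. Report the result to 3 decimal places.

ẑ = -2.378

Compute the Gram sums: Σx·x = 167, Σx·x^2 = 1289, Σx^2·x^2 = 10259.
Right-hand side: Σx·z = 2410, Σx^2·z = 19030.
Δ = 167·10259 − 1289² = 51732.
p = (2410·10259 − 1289·19030)/51732 = 16210/4311; q = (167·19030 − 1289·2410)/51732 = 5960/4311.
At x = -1: ẑ = (16210/4311)·(-1) + (5960/4311)·(1) = -10250/4311.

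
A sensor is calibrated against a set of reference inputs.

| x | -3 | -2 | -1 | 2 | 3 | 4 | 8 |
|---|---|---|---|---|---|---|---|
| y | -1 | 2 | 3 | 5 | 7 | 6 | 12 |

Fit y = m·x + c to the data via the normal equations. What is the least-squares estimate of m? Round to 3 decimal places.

m = 1.043

Normal-equation sums: Σx·x = 107, Σx = 11, Σ1 = 7.
And Σx·y = 147, Σy = 34.
Eliminating c: 7·(row 1) − 11·(row 2) gives 628·m = 7·147 − 11·34 = 655, so m = 655/628.
Then c = (34 − 11·(655/628))/7 = 2021/628.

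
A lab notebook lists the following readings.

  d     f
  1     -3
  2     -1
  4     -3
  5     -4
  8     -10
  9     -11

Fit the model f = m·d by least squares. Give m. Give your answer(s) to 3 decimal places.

m = -1.131

The normal system AᵀA·[m]ᵀ = Aᵀf is [[191]]·[m]ᵀ = [-216]ᵀ.
Hence m = -216 / 191 ≈ -1.13089.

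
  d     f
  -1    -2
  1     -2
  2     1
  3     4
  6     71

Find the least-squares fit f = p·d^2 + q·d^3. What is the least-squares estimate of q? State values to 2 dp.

The normal system XᵀX·[p, q]ᵀ = Xᵀf is [[1395, 8051]; [8051, 47451]]·[p, q]ᵀ = [2592, 15452]ᵀ.
Eliminating q: 47451·(row 1) − 8051·(row 2) gives 1375544·p = 47451·2592 − 8051·15452 = -1411060, so p = -352765/343886.
Then q = (15452 − 8051·(-352765/343886))/47451 = 171837/343886.

q = 0.50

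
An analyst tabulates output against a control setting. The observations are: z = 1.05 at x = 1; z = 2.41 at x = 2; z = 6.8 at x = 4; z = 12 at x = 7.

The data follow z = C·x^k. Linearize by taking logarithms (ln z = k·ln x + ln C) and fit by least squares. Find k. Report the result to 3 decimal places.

Taking logs, ln z = k·ln x + ln C, so regress ln z on ln x.
XᵀX = [[6.1888, 4.0254]; [4.0254, 4]], rhs = [8.1025, 5.3302]ᵀ  (here Σln x = 4.0254, Σ(ln x)² = 6.1888, Σln z = 5.3302, Σln x·ln z = 8.1025).
Solving (det = 8.5519): k = 1.28089, ln C = 0.04355.

k = 1.281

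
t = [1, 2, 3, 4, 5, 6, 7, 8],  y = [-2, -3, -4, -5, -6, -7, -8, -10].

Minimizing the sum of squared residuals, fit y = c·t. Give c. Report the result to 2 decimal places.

c = -1.22

Forming AᵀA = [[204]] and Aᵀy = [-248]ᵀ gives AᵀA·[c]ᵀ = Aᵀy.
Hence c = -248 / 204 ≈ -1.21569.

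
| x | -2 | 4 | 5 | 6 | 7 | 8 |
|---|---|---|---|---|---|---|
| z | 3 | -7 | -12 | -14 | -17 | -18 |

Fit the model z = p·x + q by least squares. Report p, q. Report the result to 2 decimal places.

p = -2.17, q = -0.69

Entries of MᵀM: Σx·x = 194, Σx = 28, Σ1 = 6.
Right-hand side: Σx·z = -441, Σz = -65.
MᵀM·[p, q]ᵀ = Mᵀz becomes [[194, 28]; [28, 6]]·[p, q]ᵀ = [-441, -65]ᵀ.
Determinant 194·6 − 28² = 380.
p = ((-441)·6 − 28·(-65))/380 = -413/190; q = (194·(-65) − 28·(-441))/380 = -131/190.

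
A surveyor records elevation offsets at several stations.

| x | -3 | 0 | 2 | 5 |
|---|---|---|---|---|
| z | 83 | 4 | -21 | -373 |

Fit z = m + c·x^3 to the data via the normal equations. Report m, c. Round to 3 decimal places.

The normal system MᵀM·[m, c]ᵀ = Mᵀz is [[4, 106]; [106, 16418]]·[m, c]ᵀ = [-307, -49034]ᵀ.
Eliminating c: 16418·(row 1) − 106·(row 2) gives 54436·m = 16418·(-307) − 106·(-49034) = 157278, so m = 78639/27218.
Then c = ((-49034) − 106·(78639/27218))/16418 = -81797/27218.

m = 2.889, c = -3.005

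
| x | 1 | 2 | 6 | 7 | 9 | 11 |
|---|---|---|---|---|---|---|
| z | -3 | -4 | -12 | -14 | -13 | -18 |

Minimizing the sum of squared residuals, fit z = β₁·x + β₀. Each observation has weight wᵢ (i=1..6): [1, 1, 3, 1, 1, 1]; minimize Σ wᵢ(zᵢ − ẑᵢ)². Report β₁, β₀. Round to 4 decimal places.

Sums needed: Σwᵢ·x·x = 364, Σwᵢ·x = 48, Σwᵢ·1 = 8.
Moment sums: Σwᵢ·x·z = -640, Σwᵢ·z = -88.
So AᵀWA·[β₁, β₀]ᵀ = AᵀWz: [[364, 48]; [48, 8]]·[β₁, β₀]ᵀ = [-640, -88]ᵀ.
Eliminating β₀: 8·(row 1) − 48·(row 2) gives 608·β₁ = 8·(-640) − 48·(-88) = -896, so β₁ = -28/19.
Then β₀ = ((-88) − 48·(-28/19))/8 = -41/19.

β₁ = -1.4737, β₀ = -2.1579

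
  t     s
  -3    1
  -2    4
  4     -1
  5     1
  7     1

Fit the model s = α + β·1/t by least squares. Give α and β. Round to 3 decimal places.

The normal equations are: 5·α + (-101/420)·β = 6;  (-101/420)·α + (85381/176400)·β = -941/420.
(Σ1 = 5, Σ1/t = -101/420, Σ1/t·1/t = 85381/176400, Σs = 6, Σ1/t·s = -941/420.)
Eliminating β: (85381/176400)·(row 1) − (-101/420)·(row 2) gives (26044/11025)·α = (85381/176400)·6 − (-101/420)·(-941/420) = 83449/35280, so α = 417245/416704.
Then β = ((-941/420) − (-101/420)·(417245/416704))/(85381/176400) = -430395/104176.

α = 1.001, β = -4.131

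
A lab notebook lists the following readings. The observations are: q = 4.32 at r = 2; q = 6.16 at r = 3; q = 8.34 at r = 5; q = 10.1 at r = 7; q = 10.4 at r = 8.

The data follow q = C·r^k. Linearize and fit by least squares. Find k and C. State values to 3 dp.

Taking logs, ln q = k·ln r + ln C, so regress ln q on ln r.
Σln r = 7.4265, Σ(ln r)² = 12.3883, Σln q = 10.0567, Σln r·ln q = 15.7950.
Equations: 12.3883·k + 7.4265·ln C = 15.7950;  7.4265·k + 5·ln C = 10.0567.
Δ = 12.3883·5 − (7.4265)² = 6.7880; k = (15.7950·5 − 7.4265·10.0567)/6.7880 = 0.63170, ln C = (12.3883·10.0567 − 7.4265·15.7950)/6.7880 = 1.07308, so C = exp(1.07308) = 2.92438.

k = 0.632, C = 2.924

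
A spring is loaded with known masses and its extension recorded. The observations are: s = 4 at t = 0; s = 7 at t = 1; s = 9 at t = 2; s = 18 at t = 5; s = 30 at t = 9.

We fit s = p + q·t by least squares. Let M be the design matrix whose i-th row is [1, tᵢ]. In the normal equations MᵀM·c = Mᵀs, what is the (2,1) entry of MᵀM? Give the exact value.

Row 2 ↔ basis t, column 1 ↔ basis 1, so (MᵀM)_{2,1} = Σᵢ t = (0)·(1) + (1)·(1) + (2)·(1) + (5)·(1) + (9)·(1) = 17.

17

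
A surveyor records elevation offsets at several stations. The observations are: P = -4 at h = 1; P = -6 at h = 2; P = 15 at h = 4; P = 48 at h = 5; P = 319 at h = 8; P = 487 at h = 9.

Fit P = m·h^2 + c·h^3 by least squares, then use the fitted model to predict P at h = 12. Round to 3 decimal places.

Forming XᵀX = [[11555, 95999]; [95999, 813371]] and XᵀP = [61275, 525259]ᵀ gives XᵀX·[m, c]ᵀ = XᵀP.
Δ = 11555·813371 − 95999² = 182693904.
m = (61275·813371 − 95999·525259)/182693904 = -146257679/45673476; c = (11555·525259 − 95999·61275)/182693904 = 46757255/45673476.
At h = 12: P̂ = (-146257679/45673476)·(144) + (46757255/45673476)·(1728) = 4977952572/3806123.

P̂ = 1307.880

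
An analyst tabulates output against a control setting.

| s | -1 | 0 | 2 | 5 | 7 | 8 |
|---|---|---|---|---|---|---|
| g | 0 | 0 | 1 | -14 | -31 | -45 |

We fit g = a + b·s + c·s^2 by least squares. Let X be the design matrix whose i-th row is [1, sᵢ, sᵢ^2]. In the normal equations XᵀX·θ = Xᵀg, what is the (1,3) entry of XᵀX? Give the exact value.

143

Row 1 ↔ basis 1, column 3 ↔ basis s^2, so (XᵀX)_{1,3} = Σᵢ s^2 = (1)·(1) + (1)·(0) + (1)·(4) + (1)·(25) + (1)·(49) + (1)·(64) = 143.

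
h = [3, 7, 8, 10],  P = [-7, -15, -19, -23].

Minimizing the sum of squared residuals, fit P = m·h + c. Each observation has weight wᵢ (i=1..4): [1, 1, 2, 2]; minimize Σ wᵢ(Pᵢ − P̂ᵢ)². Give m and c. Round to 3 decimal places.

Sums needed: Σwᵢ·h·h = 386, Σwᵢ·h = 46, Σwᵢ·1 = 6.
For XᵀWP: Σwᵢ·h·P = -890, Σwᵢ·P = -106.
Normal equations: [[386, 46]; [46, 6]]·[m, c]ᵀ = [-890, -106]ᵀ.
Eliminating c: 6·(row 1) − 46·(row 2) gives 200·m = 6·(-890) − 46·(-106) = -464, so m = -58/25.
Then c = ((-106) − 46·(-58/25))/6 = 3/25.

m = -2.320, c = 0.120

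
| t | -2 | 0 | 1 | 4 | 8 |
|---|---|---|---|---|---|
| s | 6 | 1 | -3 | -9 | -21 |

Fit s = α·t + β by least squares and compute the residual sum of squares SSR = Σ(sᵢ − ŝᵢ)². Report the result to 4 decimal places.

SSR = 2.2204

AᵀA·[α, β]ᵀ = Aᵀs reads: 85·α + 11·β = -219;  11·α + 5·β = -26.
(Σt·t = 85, Σt = 11, Σ1 = 5, Σt·s = -219, Σs = -26.)
Determinant 85·5 − 11² = 304.
α = ((-219)·5 − 11·(-26))/304 = -809/304; β = (85·(-26) − 11·(-219))/304 = 199/304.
Residuals: 7/304, 105/304, -151/152, 301/304, -111/304; SSR = 675/304.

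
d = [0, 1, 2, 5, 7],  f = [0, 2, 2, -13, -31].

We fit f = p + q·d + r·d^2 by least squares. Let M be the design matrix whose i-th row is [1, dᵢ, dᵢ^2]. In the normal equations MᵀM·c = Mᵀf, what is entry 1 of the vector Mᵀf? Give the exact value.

Entry 1 ↔ basis 1, so (Mᵀf)_{1} = Σᵢ fᵢ = (1)·(0) + (1)·(2) + (1)·(2) + (1)·(-13) + (1)·(-31) = -40.

-40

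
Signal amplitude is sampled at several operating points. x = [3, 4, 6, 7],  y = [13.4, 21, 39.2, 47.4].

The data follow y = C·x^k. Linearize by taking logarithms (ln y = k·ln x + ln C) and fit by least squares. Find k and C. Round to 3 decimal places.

k = 1.504, C = 2.589

Linearized form: ln y = k·ln x + ln C. From the 4 transformed points,
XᵀX = [[10.1257, 6.2226]; [6.2226, 4]], rhs = [21.1537, 13.1671]ᵀ  (here Σln x = 6.2226, Σ(ln x)² = 10.1257, Σln y = 13.1671, Σln x·ln y = 21.1537).
Δ = 10.1257·4 − (6.2226)² = 1.7825; k = (21.1537·4 − 6.2226·13.1671)/1.7825 = 1.50448, ln C = (10.1257·13.1671 − 6.2226·21.1537)/1.7825 = 0.95134, so C = exp(0.95134) = 2.58918.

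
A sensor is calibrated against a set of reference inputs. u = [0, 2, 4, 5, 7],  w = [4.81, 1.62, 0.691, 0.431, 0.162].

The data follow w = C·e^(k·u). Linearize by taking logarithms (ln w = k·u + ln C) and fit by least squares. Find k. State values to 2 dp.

k = -0.48

Taking logs, ln w = k·u + ln C, so regress ln w on u.
AᵀA = [[94.0000, 18.0000]; [18.0000, 5]], rhs = [-17.4630, -0.9783]ᵀ  (here Σu = 18.0000, Σ(u)² = 94.0000, Σln w = -0.9783, Σu·ln w = -17.4630).
Slope k = (n·Σu·ln w − Σu·Σln w)/(n·Σ(u)² − (Σu)²) = (5·-17.4630 − 18.0000·-0.9783)/146.0000 = -0.47743; ln C = (Σln w − k·Σu)/n = 1.52310.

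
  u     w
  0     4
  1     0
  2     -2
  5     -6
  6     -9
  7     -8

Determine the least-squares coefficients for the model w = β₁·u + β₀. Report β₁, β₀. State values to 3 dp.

β₁ = -1.699, β₀ = 2.446

Compute the Gram sums: Σu·u = 115, Σu = 21, Σ1 = 6.
For Xᵀw: Σu·w = -144, Σw = -21.
So XᵀX·[β₁, β₀]ᵀ = Xᵀw: [[115, 21]; [21, 6]]·[β₁, β₀]ᵀ = [-144, -21]ᵀ.
Δ = 115·6 − 21² = 249.
β₁ = ((-144)·6 − 21·(-21))/249 = -141/83; β₀ = (115·(-21) − 21·(-144))/249 = 203/83.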